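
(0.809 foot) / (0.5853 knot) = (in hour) 0.0002275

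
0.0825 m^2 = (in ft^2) 0.888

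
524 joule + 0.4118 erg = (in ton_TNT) 1.252e-07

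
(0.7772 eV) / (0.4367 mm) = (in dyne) 2.851e-11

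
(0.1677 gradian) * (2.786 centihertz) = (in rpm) 0.0007008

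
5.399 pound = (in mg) 2.449e+06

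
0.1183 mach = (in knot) 78.3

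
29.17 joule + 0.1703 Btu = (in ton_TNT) 4.992e-08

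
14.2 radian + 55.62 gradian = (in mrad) 1.507e+04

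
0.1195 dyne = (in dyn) 0.1195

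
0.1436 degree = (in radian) 0.002506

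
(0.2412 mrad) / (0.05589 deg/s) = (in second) 0.2473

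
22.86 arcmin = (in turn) 0.001058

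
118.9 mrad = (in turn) 0.01892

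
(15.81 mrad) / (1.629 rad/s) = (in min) 0.0001618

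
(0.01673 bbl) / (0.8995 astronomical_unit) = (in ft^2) 2.128e-13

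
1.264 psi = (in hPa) 87.15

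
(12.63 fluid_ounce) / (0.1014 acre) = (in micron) 0.9102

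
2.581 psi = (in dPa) 1.78e+05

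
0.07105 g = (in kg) 7.105e-05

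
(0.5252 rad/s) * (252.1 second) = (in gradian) 8429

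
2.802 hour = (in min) 168.1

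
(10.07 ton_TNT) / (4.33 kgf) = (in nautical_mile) 5.358e+05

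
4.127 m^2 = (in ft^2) 44.42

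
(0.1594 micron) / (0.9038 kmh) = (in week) 1.05e-12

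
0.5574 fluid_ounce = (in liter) 0.01648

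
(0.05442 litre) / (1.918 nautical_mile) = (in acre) 3.786e-12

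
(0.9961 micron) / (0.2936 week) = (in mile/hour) 1.255e-11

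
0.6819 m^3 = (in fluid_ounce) 2.306e+04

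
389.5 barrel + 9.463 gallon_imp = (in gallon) 1.637e+04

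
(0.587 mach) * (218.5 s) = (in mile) 27.14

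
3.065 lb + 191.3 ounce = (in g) 6814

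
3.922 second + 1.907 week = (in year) 0.03657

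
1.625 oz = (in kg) 0.04607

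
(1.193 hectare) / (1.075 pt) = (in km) 3.146e+04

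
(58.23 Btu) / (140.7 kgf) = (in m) 44.53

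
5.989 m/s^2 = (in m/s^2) 5.989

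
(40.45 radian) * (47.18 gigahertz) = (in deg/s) 1.093e+14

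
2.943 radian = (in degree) 168.6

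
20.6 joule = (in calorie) 4.924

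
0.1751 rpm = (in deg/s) 1.051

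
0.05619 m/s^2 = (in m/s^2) 0.05619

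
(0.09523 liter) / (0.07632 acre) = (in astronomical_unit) 2.061e-18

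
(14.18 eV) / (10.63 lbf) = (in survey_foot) 1.576e-19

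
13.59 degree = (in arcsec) 4.892e+04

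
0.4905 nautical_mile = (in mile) 0.5645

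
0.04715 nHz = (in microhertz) 4.715e-05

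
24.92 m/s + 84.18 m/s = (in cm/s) 1.091e+04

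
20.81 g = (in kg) 0.02081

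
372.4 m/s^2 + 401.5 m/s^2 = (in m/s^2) 773.9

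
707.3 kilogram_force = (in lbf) 1559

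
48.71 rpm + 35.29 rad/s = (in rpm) 385.7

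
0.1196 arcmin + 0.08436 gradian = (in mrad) 1.36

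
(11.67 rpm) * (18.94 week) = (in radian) 1.4e+07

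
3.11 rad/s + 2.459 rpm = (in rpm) 32.16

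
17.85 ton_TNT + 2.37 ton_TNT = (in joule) 8.46e+10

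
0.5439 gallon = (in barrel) 0.01295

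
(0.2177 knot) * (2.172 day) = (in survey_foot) 6.895e+04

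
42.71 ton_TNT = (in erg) 1.787e+18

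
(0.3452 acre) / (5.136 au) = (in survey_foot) 5.965e-09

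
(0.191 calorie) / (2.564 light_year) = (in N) 3.294e-17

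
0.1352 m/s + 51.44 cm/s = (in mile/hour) 1.453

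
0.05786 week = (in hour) 9.72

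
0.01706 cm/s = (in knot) 0.0003316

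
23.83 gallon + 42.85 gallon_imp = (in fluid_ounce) 9637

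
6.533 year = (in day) 2385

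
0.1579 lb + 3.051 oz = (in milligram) 1.581e+05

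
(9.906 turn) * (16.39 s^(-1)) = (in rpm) 9742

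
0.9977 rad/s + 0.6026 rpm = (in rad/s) 1.061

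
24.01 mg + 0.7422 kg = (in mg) 7.422e+05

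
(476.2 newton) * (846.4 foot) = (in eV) 7.668e+23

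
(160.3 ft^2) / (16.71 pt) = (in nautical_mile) 1.364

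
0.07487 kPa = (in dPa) 748.7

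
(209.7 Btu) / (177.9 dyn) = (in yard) 1.36e+08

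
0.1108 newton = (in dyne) 1.108e+04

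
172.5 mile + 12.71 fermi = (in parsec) 8.997e-12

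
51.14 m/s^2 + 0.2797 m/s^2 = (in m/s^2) 51.42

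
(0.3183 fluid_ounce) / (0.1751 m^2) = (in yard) 5.879e-05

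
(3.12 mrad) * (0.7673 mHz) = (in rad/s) 2.394e-06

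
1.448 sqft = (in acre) 3.324e-05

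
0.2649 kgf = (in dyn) 2.598e+05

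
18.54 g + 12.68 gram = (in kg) 0.03122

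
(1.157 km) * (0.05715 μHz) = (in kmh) 0.000238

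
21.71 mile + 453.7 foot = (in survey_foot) 1.151e+05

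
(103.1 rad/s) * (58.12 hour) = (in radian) 2.157e+07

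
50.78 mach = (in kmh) 6.225e+04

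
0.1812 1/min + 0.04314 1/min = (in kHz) 3.739e-06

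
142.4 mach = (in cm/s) 4.849e+06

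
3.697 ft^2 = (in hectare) 3.435e-05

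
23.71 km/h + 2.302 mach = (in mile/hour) 1768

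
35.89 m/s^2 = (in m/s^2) 35.89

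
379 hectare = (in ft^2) 4.08e+07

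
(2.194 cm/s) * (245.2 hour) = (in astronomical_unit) 1.295e-07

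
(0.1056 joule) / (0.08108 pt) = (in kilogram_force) 376.5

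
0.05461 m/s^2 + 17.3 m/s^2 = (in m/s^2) 17.35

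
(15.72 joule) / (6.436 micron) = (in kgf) 2.491e+05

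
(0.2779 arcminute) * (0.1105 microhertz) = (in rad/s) 8.933e-12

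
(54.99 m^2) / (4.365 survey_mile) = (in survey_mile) 4.864e-06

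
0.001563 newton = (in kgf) 0.0001594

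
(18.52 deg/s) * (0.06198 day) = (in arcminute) 5.951e+06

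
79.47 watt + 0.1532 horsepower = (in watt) 193.7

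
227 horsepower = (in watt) 1.693e+05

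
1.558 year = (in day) 568.7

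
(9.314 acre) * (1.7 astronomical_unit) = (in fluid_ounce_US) 3.241e+20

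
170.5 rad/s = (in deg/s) 9769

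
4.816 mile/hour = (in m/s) 2.153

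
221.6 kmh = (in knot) 119.7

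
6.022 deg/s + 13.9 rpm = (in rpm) 14.9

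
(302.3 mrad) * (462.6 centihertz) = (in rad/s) 1.398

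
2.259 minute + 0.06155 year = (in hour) 539.2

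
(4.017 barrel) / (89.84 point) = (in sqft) 216.9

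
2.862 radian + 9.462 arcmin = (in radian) 2.865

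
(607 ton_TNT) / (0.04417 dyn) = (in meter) 5.75e+18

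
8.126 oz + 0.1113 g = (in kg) 0.2305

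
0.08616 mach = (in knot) 57.03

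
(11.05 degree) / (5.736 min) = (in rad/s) 0.0005604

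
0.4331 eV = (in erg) 6.939e-13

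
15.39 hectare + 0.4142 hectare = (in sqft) 1.701e+06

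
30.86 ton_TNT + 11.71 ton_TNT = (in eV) 1.112e+30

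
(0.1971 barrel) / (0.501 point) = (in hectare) 0.01773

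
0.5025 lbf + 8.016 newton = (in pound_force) 2.305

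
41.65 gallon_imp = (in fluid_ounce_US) 6403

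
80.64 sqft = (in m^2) 7.492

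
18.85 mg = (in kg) 1.885e-05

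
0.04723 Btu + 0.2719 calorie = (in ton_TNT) 1.218e-08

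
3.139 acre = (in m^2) 1.27e+04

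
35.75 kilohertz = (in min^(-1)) 2.145e+06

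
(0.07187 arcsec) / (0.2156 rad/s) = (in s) 1.616e-06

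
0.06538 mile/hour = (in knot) 0.05681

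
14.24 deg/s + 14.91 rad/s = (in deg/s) 868.5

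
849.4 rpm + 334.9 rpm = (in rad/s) 124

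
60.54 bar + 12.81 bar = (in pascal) 7.335e+06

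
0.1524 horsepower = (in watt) 113.6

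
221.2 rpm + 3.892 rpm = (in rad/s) 23.57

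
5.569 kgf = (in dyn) 5.461e+06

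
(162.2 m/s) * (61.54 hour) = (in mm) 3.593e+10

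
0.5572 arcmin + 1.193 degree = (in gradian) 1.336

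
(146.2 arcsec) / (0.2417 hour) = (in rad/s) 8.146e-07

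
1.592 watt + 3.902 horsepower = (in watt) 2911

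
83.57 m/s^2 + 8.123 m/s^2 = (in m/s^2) 91.69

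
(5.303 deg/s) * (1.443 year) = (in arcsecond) 8.688e+11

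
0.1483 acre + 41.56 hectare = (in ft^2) 4.48e+06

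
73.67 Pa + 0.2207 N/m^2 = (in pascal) 73.89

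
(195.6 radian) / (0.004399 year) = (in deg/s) 0.08079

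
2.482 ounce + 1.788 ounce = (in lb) 0.2669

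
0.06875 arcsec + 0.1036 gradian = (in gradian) 0.1036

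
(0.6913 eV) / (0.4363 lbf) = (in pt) 1.618e-16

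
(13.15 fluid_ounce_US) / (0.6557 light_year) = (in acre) 1.549e-23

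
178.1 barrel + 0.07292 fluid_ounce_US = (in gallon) 7480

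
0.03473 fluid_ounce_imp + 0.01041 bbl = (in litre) 1.656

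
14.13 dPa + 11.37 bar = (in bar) 11.37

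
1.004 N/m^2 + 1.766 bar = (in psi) 25.61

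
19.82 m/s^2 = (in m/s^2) 19.82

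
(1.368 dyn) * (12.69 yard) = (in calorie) 3.794e-05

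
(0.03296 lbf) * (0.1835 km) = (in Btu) 0.0255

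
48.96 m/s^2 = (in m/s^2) 48.96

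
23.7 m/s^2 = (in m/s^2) 23.7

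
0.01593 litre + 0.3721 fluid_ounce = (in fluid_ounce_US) 0.9108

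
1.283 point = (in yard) 0.000495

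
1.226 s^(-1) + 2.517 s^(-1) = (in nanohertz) 3.743e+09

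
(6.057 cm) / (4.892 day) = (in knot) 2.786e-07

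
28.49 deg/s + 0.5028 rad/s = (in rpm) 9.55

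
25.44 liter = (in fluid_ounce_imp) 895.4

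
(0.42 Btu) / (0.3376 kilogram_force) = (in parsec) 4.338e-15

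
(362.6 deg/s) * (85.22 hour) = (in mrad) 1.942e+09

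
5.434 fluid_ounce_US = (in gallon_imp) 0.03535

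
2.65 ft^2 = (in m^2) 0.2462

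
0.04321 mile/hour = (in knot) 0.03755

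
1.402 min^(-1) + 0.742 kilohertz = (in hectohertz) 7.42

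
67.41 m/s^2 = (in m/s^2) 67.41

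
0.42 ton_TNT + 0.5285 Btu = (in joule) 1.757e+09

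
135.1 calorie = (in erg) 5.653e+09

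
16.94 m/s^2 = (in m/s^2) 16.94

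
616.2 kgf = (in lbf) 1358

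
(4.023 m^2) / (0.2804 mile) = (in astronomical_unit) 5.959e-14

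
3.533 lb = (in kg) 1.603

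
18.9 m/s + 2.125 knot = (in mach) 0.05872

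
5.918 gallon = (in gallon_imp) 4.928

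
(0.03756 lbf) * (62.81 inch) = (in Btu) 0.0002526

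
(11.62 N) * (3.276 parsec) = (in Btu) 1.113e+15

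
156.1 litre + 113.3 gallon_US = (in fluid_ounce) 1.978e+04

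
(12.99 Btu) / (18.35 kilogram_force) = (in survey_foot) 249.9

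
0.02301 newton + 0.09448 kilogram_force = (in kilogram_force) 0.09683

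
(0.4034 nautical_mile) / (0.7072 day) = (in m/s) 0.01223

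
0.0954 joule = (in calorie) 0.0228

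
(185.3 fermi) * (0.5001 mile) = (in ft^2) 1.605e-09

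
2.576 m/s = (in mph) 5.762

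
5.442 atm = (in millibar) 5514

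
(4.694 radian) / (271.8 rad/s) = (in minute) 0.0002878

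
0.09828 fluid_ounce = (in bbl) 1.828e-05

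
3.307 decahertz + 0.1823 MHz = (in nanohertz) 1.823e+14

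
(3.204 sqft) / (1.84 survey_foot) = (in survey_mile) 0.0003298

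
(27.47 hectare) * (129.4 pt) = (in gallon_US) 3.313e+06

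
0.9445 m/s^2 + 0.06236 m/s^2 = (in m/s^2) 1.007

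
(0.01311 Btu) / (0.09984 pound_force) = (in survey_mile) 0.01935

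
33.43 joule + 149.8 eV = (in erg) 3.343e+08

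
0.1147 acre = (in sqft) 4996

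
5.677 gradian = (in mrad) 89.17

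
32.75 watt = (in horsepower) 0.04392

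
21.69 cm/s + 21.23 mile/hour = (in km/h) 34.95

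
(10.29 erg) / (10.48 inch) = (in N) 3.866e-06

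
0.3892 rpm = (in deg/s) 2.335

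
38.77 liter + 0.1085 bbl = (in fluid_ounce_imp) 1972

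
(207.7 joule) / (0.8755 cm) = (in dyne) 2.372e+09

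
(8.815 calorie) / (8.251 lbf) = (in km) 0.001005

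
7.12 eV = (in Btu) 1.081e-21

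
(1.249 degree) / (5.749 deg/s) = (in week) 3.592e-07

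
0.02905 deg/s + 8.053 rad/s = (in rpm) 76.91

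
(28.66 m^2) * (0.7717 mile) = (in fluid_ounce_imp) 1.253e+09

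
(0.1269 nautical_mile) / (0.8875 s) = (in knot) 514.7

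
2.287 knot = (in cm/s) 117.7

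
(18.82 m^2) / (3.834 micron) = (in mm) 4.909e+09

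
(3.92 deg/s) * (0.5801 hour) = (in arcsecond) 2.947e+07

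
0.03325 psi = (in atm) 0.002263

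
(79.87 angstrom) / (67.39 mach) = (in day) 4.029e-18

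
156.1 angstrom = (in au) 1.043e-19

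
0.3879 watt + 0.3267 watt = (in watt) 0.7146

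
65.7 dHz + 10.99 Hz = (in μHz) 1.756e+07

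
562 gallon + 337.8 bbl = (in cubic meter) 55.83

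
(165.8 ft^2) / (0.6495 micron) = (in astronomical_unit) 0.0001585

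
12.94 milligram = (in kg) 1.294e-05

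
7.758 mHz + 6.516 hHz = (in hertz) 651.6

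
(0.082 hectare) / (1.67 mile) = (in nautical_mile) 0.0001647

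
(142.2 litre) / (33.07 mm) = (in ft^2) 46.28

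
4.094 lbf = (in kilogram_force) 1.857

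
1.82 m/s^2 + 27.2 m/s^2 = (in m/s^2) 29.02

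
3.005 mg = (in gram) 0.003005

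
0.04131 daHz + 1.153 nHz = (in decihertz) 4.131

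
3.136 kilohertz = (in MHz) 0.003136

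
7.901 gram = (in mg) 7901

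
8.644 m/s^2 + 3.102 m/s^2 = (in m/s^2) 11.75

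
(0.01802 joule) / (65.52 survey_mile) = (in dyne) 0.01709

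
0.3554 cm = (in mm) 3.554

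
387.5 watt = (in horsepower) 0.5196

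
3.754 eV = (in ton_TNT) 1.438e-28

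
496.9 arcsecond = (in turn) 0.0003834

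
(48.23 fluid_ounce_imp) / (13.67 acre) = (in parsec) 8.028e-25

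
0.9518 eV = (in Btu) 1.445e-22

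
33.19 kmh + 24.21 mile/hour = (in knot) 38.96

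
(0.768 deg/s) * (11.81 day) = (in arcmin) 4.702e+07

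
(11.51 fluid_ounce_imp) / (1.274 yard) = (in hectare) 2.807e-08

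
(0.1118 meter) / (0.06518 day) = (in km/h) 7.147e-05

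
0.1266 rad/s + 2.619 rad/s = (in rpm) 26.22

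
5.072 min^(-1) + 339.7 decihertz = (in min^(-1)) 2043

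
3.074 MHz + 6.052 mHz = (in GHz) 0.003074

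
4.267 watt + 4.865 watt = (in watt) 9.132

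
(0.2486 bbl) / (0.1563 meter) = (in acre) 6.249e-05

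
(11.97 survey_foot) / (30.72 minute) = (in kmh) 0.007126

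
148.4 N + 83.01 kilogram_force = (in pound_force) 216.4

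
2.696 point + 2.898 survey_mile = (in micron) 4.664e+09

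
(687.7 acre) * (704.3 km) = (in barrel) 1.233e+13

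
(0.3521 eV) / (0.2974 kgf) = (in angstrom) 1.934e-10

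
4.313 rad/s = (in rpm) 41.19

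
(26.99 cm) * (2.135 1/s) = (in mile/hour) 1.289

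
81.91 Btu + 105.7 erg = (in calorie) 2.065e+04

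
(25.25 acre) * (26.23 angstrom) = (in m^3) 0.000268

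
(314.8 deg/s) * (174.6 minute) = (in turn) 9161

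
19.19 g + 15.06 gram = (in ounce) 1.208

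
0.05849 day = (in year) 0.0001602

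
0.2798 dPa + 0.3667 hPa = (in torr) 0.2753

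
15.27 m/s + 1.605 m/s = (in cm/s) 1688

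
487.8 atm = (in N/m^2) 4.943e+07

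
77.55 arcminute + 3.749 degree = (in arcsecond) 1.815e+04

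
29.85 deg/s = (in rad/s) 0.521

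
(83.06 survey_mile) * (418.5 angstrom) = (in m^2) 0.005594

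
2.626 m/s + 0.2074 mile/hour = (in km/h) 9.787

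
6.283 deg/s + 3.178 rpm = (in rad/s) 0.4425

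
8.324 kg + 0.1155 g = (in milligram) 8.324e+06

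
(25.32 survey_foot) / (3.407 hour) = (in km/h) 0.002265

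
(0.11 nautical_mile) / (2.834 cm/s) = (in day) 0.0832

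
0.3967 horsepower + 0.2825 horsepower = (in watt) 506.5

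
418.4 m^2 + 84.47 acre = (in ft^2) 3.684e+06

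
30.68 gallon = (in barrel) 0.7305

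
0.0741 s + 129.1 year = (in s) 4.071e+09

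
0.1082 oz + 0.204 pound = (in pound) 0.2108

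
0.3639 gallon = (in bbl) 0.008664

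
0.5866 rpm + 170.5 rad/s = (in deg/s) 9772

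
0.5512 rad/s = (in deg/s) 31.58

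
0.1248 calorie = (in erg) 5.222e+06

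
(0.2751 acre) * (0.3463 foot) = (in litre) 1.175e+05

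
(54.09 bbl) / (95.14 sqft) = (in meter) 0.9729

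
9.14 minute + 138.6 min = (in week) 0.01466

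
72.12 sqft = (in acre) 0.001656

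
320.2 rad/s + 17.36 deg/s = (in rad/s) 320.5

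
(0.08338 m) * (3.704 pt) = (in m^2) 0.000109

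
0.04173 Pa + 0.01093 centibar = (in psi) 0.001591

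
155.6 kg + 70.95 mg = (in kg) 155.6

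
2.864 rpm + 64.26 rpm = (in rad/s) 7.029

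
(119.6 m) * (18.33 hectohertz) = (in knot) 4.261e+05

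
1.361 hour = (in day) 0.05671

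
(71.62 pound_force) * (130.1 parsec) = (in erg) 1.279e+28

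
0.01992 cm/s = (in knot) 0.0003872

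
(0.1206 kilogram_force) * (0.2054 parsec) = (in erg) 7.496e+22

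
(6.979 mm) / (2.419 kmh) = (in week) 1.717e-08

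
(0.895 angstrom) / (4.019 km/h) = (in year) 2.542e-18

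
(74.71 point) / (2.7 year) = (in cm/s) 3.095e-08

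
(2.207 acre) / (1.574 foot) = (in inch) 7.329e+05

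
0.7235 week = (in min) 7293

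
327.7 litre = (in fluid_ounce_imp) 1.153e+04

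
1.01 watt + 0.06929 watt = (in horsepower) 0.001447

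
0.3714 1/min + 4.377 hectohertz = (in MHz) 0.0004377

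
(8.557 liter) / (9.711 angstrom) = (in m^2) 8.812e+06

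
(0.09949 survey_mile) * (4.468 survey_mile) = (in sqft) 1.239e+07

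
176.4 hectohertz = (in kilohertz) 17.64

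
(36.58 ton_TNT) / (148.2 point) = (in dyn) 2.927e+17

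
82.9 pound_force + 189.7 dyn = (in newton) 368.8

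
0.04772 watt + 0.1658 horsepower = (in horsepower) 0.1659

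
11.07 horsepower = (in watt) 8255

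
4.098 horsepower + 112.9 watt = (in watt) 3169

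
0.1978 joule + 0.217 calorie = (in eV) 6.901e+18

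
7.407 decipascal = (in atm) 7.31e-06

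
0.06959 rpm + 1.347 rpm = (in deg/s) 8.5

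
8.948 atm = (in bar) 9.067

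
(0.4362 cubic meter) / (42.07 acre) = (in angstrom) 2.562e+04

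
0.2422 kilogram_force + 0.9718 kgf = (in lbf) 2.676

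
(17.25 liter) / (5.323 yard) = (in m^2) 0.003544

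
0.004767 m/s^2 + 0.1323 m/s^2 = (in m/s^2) 0.1371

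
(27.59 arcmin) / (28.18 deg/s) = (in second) 0.01632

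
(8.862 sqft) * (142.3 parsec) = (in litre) 3.615e+21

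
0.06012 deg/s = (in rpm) 0.01002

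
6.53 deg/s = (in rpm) 1.088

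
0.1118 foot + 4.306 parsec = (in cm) 1.329e+19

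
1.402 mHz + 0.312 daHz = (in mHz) 3121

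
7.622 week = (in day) 53.35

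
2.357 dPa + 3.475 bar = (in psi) 50.4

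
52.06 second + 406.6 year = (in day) 1.484e+05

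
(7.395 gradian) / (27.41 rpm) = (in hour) 1.124e-05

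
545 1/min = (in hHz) 0.09083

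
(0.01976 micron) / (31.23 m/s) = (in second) 6.327e-10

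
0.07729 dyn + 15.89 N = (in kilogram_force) 1.62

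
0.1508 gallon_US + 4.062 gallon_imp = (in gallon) 5.029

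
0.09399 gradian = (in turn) 0.000235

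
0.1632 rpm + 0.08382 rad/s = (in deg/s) 5.782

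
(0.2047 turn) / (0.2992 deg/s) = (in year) 7.81e-06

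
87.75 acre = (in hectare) 35.51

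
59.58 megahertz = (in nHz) 5.958e+16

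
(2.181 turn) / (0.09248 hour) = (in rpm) 0.3931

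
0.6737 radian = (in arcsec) 1.39e+05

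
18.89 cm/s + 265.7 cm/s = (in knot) 5.532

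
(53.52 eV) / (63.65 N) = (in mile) 8.371e-23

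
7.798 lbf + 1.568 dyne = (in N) 34.69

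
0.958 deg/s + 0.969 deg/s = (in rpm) 0.3212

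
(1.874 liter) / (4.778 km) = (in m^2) 3.922e-07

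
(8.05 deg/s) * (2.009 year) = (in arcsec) 1.836e+12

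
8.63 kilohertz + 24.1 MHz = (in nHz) 2.411e+16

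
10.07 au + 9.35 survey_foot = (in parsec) 4.882e-05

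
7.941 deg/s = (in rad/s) 0.1386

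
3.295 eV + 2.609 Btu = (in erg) 2.753e+10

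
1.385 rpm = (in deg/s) 8.31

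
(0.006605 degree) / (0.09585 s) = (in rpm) 0.01148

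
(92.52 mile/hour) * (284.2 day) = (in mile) 6.311e+05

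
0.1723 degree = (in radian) 0.003007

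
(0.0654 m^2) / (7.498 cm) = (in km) 0.0008722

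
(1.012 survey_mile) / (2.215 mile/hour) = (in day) 0.01904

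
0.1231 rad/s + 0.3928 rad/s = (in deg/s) 29.56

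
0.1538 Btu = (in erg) 1.623e+09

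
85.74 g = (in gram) 85.74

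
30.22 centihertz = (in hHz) 0.003022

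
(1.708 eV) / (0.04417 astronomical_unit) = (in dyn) 4.141e-24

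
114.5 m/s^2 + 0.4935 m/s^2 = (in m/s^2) 115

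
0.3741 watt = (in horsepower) 0.0005017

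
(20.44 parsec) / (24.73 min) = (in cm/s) 4.251e+16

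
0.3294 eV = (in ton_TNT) 1.261e-29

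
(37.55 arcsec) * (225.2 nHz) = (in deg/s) 2.349e-09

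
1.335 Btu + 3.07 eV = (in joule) 1408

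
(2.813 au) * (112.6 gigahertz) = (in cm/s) 4.738e+24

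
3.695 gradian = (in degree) 3.326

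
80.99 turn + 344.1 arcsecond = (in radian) 508.9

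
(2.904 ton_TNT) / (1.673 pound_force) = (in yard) 1.786e+09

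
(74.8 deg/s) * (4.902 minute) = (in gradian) 2.444e+04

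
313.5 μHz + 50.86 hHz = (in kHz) 5.086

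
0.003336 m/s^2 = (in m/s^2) 0.003336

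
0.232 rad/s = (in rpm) 2.215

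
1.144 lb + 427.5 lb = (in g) 1.944e+05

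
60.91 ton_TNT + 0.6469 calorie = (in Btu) 2.415e+08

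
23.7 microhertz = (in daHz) 2.37e-06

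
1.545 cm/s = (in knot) 0.03003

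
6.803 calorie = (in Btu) 0.02698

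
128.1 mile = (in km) 206.2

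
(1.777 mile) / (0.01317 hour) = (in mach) 0.1771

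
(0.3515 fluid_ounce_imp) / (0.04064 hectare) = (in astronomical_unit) 1.643e-19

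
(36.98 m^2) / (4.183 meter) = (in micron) 8.841e+06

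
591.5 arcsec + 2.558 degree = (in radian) 0.04751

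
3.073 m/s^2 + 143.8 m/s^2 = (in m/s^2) 146.9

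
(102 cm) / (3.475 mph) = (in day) 7.6e-06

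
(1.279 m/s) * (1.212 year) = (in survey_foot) 1.604e+08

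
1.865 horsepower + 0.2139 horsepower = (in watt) 1550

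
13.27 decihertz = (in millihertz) 1327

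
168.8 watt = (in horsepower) 0.2264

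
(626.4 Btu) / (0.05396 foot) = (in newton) 4.018e+07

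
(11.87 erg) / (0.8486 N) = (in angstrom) 1.399e+04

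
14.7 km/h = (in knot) 7.937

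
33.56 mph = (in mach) 0.04406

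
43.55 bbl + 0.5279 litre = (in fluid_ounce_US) 2.341e+05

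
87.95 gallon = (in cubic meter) 0.3329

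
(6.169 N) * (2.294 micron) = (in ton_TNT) 3.382e-15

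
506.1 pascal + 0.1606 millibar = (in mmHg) 3.917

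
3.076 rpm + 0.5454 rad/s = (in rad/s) 0.8675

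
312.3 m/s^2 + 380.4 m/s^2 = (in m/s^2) 692.7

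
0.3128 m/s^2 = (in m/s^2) 0.3128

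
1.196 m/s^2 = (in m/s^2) 1.196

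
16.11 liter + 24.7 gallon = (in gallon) 28.96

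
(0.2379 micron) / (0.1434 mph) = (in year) 1.177e-13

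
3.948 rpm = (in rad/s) 0.4134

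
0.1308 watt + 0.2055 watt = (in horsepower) 0.000451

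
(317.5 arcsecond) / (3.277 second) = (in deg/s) 0.02691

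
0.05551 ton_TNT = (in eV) 1.45e+27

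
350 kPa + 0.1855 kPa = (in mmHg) 2627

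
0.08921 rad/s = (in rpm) 0.8519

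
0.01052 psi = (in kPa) 0.07253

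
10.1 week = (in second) 6.108e+06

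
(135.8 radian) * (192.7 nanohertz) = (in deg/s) 0.001499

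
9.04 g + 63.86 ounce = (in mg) 1.819e+06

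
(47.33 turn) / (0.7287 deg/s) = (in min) 389.7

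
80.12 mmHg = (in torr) 80.12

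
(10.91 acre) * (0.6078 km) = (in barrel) 1.688e+08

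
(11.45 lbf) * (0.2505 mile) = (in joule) 2.053e+04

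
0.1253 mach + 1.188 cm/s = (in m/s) 42.68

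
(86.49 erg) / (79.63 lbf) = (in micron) 0.02442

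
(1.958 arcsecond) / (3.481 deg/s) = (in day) 1.808e-09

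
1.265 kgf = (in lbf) 2.789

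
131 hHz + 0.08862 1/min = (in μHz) 1.31e+10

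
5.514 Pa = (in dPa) 55.14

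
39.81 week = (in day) 278.7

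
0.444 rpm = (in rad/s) 0.0465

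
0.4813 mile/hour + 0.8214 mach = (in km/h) 1008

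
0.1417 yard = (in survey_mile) 8.051e-05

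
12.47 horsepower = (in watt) 9299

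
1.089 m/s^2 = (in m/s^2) 1.089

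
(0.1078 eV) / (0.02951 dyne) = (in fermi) 58.53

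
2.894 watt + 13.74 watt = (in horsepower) 0.02231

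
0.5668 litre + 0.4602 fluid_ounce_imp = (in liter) 0.5799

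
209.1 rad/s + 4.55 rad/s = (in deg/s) 1.224e+04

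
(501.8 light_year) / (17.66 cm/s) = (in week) 4.445e+13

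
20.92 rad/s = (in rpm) 199.8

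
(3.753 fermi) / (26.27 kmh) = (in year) 1.631e-23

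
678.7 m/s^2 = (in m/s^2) 678.7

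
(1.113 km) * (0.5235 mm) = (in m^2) 0.5827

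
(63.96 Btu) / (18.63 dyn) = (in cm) 3.622e+10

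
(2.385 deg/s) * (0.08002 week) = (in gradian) 1.282e+05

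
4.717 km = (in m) 4717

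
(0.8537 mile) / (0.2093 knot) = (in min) 212.7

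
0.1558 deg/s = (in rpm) 0.02597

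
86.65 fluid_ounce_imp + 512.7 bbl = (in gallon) 2.153e+04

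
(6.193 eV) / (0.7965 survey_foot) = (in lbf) 9.188e-19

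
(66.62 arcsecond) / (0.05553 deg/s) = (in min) 0.005554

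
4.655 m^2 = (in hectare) 0.0004655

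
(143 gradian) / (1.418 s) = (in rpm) 15.13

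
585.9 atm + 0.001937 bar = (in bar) 593.7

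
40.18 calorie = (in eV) 1.049e+21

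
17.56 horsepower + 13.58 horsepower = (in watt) 2.322e+04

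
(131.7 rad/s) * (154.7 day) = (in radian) 1.76e+09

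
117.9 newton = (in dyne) 1.179e+07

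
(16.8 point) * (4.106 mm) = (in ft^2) 0.0002619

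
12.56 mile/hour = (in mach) 0.01649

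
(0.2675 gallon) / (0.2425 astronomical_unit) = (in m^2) 2.791e-14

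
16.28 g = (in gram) 16.28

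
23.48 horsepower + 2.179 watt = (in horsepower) 23.48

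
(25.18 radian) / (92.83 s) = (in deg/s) 15.54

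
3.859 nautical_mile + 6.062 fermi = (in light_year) 7.554e-13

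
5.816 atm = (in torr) 4420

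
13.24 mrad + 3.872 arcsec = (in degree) 0.7597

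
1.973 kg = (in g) 1973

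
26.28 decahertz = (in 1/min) 1.577e+04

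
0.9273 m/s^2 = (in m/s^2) 0.9273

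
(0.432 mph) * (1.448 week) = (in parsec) 5.481e-12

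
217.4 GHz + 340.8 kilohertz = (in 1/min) 1.304e+13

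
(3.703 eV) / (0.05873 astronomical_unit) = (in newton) 6.753e-29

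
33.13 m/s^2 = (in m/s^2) 33.13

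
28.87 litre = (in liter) 28.87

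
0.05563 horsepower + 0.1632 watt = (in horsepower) 0.05585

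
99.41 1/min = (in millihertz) 1657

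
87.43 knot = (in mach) 0.1321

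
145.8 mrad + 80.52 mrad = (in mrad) 226.3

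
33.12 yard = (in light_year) 3.201e-15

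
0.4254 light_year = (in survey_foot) 1.32e+16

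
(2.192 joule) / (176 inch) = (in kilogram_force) 0.05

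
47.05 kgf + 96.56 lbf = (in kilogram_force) 90.85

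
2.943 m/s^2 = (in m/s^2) 2.943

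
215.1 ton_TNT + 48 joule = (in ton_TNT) 215.1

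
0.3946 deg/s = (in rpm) 0.06577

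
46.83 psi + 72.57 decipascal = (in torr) 2422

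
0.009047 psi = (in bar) 0.0006238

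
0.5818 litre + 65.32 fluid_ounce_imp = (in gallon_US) 0.644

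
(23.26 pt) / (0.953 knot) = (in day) 1.937e-07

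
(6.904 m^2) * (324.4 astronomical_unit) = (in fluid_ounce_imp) 1.179e+19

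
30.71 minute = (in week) 0.003047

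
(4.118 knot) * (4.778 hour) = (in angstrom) 3.644e+14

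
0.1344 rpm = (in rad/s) 0.01407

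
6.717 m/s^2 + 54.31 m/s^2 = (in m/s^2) 61.03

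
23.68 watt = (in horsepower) 0.03176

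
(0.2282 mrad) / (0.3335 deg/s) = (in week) 6.482e-08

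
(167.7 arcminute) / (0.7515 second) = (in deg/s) 3.719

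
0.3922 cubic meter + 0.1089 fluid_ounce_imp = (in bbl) 2.467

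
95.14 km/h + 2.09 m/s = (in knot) 55.43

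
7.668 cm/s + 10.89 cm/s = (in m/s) 0.1856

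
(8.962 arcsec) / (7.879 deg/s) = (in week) 5.224e-10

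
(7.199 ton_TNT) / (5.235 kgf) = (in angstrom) 5.867e+18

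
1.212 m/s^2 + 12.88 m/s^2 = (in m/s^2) 14.09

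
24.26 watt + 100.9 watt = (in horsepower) 0.1678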